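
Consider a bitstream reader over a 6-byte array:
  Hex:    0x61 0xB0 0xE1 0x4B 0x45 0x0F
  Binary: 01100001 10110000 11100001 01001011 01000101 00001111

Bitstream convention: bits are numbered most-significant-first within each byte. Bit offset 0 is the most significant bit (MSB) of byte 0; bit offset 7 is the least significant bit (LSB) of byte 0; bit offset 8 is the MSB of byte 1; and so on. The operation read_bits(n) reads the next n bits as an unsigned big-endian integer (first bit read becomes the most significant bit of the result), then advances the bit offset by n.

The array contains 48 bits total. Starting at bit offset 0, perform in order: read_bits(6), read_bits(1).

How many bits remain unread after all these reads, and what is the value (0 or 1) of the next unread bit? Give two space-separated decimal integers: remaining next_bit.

Answer: 41 1

Derivation:
Read 1: bits[0:6] width=6 -> value=24 (bin 011000); offset now 6 = byte 0 bit 6; 42 bits remain
Read 2: bits[6:7] width=1 -> value=0 (bin 0); offset now 7 = byte 0 bit 7; 41 bits remain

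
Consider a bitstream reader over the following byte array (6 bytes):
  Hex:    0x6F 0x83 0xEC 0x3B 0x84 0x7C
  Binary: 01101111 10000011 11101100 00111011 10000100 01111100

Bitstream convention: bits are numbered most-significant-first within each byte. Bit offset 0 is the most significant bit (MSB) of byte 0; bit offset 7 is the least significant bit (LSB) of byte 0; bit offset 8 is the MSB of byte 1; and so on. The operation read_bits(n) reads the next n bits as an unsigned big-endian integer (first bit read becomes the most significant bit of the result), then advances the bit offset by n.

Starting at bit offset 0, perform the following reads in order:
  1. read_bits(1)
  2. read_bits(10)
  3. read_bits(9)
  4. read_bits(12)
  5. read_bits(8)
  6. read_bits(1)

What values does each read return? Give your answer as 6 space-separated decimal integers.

Answer: 0 892 62 3131 132 0

Derivation:
Read 1: bits[0:1] width=1 -> value=0 (bin 0); offset now 1 = byte 0 bit 1; 47 bits remain
Read 2: bits[1:11] width=10 -> value=892 (bin 1101111100); offset now 11 = byte 1 bit 3; 37 bits remain
Read 3: bits[11:20] width=9 -> value=62 (bin 000111110); offset now 20 = byte 2 bit 4; 28 bits remain
Read 4: bits[20:32] width=12 -> value=3131 (bin 110000111011); offset now 32 = byte 4 bit 0; 16 bits remain
Read 5: bits[32:40] width=8 -> value=132 (bin 10000100); offset now 40 = byte 5 bit 0; 8 bits remain
Read 6: bits[40:41] width=1 -> value=0 (bin 0); offset now 41 = byte 5 bit 1; 7 bits remain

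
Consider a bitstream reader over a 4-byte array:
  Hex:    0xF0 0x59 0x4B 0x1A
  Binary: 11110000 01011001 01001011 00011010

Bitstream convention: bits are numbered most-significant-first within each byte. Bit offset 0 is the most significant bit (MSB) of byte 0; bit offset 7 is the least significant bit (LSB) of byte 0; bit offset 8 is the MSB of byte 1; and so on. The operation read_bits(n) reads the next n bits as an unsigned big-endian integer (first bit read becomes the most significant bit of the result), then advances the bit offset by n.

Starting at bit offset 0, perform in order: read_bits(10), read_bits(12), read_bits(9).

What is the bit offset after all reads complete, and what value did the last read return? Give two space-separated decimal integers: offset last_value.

Answer: 31 397

Derivation:
Read 1: bits[0:10] width=10 -> value=961 (bin 1111000001); offset now 10 = byte 1 bit 2; 22 bits remain
Read 2: bits[10:22] width=12 -> value=1618 (bin 011001010010); offset now 22 = byte 2 bit 6; 10 bits remain
Read 3: bits[22:31] width=9 -> value=397 (bin 110001101); offset now 31 = byte 3 bit 7; 1 bits remain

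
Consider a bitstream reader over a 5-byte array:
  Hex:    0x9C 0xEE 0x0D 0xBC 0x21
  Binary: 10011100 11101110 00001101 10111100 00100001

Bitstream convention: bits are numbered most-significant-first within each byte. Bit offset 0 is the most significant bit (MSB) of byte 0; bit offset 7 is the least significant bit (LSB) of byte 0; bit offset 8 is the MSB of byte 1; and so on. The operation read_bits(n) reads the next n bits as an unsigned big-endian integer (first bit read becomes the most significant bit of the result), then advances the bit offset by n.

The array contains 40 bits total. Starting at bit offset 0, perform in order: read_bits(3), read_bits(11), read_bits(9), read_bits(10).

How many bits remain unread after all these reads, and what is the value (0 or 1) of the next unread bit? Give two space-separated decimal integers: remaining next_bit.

Answer: 7 0

Derivation:
Read 1: bits[0:3] width=3 -> value=4 (bin 100); offset now 3 = byte 0 bit 3; 37 bits remain
Read 2: bits[3:14] width=11 -> value=1851 (bin 11100111011); offset now 14 = byte 1 bit 6; 26 bits remain
Read 3: bits[14:23] width=9 -> value=262 (bin 100000110); offset now 23 = byte 2 bit 7; 17 bits remain
Read 4: bits[23:33] width=10 -> value=888 (bin 1101111000); offset now 33 = byte 4 bit 1; 7 bits remain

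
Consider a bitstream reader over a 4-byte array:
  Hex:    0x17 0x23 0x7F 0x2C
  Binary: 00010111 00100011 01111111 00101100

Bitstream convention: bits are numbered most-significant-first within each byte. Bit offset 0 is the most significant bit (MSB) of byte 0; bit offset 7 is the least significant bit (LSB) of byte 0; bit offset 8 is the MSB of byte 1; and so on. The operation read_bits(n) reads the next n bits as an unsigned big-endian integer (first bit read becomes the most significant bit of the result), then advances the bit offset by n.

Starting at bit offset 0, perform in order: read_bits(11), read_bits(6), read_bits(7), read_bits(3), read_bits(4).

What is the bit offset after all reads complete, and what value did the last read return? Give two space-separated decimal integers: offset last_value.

Answer: 31 6

Derivation:
Read 1: bits[0:11] width=11 -> value=185 (bin 00010111001); offset now 11 = byte 1 bit 3; 21 bits remain
Read 2: bits[11:17] width=6 -> value=6 (bin 000110); offset now 17 = byte 2 bit 1; 15 bits remain
Read 3: bits[17:24] width=7 -> value=127 (bin 1111111); offset now 24 = byte 3 bit 0; 8 bits remain
Read 4: bits[24:27] width=3 -> value=1 (bin 001); offset now 27 = byte 3 bit 3; 5 bits remain
Read 5: bits[27:31] width=4 -> value=6 (bin 0110); offset now 31 = byte 3 bit 7; 1 bits remain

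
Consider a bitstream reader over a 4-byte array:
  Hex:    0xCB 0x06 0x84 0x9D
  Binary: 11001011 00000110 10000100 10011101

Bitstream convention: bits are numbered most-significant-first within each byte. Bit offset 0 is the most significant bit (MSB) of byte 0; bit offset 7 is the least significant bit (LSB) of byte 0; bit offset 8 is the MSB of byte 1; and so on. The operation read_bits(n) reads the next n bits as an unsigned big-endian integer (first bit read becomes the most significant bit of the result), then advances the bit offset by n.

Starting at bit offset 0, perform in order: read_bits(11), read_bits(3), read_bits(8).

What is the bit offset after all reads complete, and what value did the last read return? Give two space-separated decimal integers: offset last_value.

Read 1: bits[0:11] width=11 -> value=1624 (bin 11001011000); offset now 11 = byte 1 bit 3; 21 bits remain
Read 2: bits[11:14] width=3 -> value=1 (bin 001); offset now 14 = byte 1 bit 6; 18 bits remain
Read 3: bits[14:22] width=8 -> value=161 (bin 10100001); offset now 22 = byte 2 bit 6; 10 bits remain

Answer: 22 161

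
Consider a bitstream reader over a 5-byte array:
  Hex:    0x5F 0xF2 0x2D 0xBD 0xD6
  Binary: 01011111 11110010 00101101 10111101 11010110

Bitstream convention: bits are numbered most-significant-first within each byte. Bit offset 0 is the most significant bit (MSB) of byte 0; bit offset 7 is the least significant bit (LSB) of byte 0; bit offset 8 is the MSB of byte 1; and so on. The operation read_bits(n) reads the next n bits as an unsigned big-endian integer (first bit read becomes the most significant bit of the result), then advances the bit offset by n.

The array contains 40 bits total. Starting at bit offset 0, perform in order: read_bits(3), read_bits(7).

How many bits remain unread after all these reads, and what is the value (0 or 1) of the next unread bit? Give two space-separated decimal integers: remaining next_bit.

Answer: 30 1

Derivation:
Read 1: bits[0:3] width=3 -> value=2 (bin 010); offset now 3 = byte 0 bit 3; 37 bits remain
Read 2: bits[3:10] width=7 -> value=127 (bin 1111111); offset now 10 = byte 1 bit 2; 30 bits remain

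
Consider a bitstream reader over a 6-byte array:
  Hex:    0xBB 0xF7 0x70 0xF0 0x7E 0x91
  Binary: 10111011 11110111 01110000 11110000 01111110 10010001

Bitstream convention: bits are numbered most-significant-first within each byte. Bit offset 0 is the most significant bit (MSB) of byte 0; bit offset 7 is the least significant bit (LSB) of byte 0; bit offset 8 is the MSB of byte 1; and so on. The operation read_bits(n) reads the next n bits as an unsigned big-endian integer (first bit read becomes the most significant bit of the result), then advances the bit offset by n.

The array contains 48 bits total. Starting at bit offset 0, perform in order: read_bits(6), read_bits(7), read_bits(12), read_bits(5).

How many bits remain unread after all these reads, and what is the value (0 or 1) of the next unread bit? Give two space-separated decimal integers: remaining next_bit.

Answer: 18 0

Derivation:
Read 1: bits[0:6] width=6 -> value=46 (bin 101110); offset now 6 = byte 0 bit 6; 42 bits remain
Read 2: bits[6:13] width=7 -> value=126 (bin 1111110); offset now 13 = byte 1 bit 5; 35 bits remain
Read 3: bits[13:25] width=12 -> value=3809 (bin 111011100001); offset now 25 = byte 3 bit 1; 23 bits remain
Read 4: bits[25:30] width=5 -> value=28 (bin 11100); offset now 30 = byte 3 bit 6; 18 bits remain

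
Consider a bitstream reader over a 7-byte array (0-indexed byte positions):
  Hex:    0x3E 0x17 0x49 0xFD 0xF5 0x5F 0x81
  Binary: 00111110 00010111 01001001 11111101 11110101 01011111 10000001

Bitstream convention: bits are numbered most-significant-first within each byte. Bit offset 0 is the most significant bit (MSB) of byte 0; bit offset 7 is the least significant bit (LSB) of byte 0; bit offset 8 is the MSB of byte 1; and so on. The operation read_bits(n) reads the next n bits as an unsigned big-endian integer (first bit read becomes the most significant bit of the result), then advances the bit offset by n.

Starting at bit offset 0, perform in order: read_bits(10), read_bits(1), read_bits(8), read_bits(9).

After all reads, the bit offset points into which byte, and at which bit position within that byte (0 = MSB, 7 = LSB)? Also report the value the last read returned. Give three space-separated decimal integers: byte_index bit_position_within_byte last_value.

Read 1: bits[0:10] width=10 -> value=248 (bin 0011111000); offset now 10 = byte 1 bit 2; 46 bits remain
Read 2: bits[10:11] width=1 -> value=0 (bin 0); offset now 11 = byte 1 bit 3; 45 bits remain
Read 3: bits[11:19] width=8 -> value=186 (bin 10111010); offset now 19 = byte 2 bit 3; 37 bits remain
Read 4: bits[19:28] width=9 -> value=159 (bin 010011111); offset now 28 = byte 3 bit 4; 28 bits remain

Answer: 3 4 159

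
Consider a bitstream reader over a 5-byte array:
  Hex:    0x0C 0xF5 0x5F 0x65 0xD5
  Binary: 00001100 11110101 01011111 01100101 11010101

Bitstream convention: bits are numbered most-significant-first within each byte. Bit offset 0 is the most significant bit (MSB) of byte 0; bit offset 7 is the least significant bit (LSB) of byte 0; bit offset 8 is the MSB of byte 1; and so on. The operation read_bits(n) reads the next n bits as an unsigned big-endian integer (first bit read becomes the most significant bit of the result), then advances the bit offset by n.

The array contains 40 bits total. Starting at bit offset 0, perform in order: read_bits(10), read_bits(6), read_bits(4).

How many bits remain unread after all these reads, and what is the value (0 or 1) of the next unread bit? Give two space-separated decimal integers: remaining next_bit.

Answer: 20 1

Derivation:
Read 1: bits[0:10] width=10 -> value=51 (bin 0000110011); offset now 10 = byte 1 bit 2; 30 bits remain
Read 2: bits[10:16] width=6 -> value=53 (bin 110101); offset now 16 = byte 2 bit 0; 24 bits remain
Read 3: bits[16:20] width=4 -> value=5 (bin 0101); offset now 20 = byte 2 bit 4; 20 bits remain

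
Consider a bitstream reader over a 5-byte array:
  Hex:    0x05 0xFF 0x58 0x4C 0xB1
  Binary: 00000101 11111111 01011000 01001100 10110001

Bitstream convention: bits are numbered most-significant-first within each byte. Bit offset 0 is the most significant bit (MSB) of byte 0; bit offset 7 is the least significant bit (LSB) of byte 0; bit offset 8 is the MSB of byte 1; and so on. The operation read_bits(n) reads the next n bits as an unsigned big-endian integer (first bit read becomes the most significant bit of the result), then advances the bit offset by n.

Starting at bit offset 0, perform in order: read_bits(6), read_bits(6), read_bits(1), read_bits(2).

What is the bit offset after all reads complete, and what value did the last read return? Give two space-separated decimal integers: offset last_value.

Read 1: bits[0:6] width=6 -> value=1 (bin 000001); offset now 6 = byte 0 bit 6; 34 bits remain
Read 2: bits[6:12] width=6 -> value=31 (bin 011111); offset now 12 = byte 1 bit 4; 28 bits remain
Read 3: bits[12:13] width=1 -> value=1 (bin 1); offset now 13 = byte 1 bit 5; 27 bits remain
Read 4: bits[13:15] width=2 -> value=3 (bin 11); offset now 15 = byte 1 bit 7; 25 bits remain

Answer: 15 3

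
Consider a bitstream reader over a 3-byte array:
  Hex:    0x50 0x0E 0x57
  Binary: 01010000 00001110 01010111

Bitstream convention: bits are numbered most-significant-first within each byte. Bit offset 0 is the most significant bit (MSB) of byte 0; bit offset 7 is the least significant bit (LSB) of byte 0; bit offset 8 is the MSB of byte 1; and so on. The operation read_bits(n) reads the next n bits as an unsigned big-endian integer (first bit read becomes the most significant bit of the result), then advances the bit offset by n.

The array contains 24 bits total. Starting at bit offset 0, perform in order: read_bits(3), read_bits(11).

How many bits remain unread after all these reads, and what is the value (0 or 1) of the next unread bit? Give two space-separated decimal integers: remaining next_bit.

Read 1: bits[0:3] width=3 -> value=2 (bin 010); offset now 3 = byte 0 bit 3; 21 bits remain
Read 2: bits[3:14] width=11 -> value=1027 (bin 10000000011); offset now 14 = byte 1 bit 6; 10 bits remain

Answer: 10 1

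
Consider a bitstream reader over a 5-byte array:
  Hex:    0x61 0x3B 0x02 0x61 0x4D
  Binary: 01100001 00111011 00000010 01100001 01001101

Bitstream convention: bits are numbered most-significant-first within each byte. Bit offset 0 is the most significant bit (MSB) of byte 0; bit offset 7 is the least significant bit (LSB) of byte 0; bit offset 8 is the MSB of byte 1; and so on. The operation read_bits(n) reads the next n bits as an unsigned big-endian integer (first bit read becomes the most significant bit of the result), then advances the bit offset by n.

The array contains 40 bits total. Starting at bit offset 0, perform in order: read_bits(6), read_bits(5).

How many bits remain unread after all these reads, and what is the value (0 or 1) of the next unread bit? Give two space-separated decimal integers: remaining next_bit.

Read 1: bits[0:6] width=6 -> value=24 (bin 011000); offset now 6 = byte 0 bit 6; 34 bits remain
Read 2: bits[6:11] width=5 -> value=9 (bin 01001); offset now 11 = byte 1 bit 3; 29 bits remain

Answer: 29 1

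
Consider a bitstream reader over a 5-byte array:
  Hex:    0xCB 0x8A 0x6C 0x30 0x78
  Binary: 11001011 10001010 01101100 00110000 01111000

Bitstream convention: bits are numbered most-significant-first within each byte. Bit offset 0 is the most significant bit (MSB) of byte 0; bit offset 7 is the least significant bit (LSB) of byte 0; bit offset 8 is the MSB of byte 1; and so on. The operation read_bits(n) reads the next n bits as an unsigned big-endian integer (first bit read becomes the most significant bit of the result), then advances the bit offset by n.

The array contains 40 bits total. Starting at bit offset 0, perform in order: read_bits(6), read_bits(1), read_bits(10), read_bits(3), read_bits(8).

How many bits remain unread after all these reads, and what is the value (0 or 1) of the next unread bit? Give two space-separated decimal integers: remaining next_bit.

Read 1: bits[0:6] width=6 -> value=50 (bin 110010); offset now 6 = byte 0 bit 6; 34 bits remain
Read 2: bits[6:7] width=1 -> value=1 (bin 1); offset now 7 = byte 0 bit 7; 33 bits remain
Read 3: bits[7:17] width=10 -> value=788 (bin 1100010100); offset now 17 = byte 2 bit 1; 23 bits remain
Read 4: bits[17:20] width=3 -> value=6 (bin 110); offset now 20 = byte 2 bit 4; 20 bits remain
Read 5: bits[20:28] width=8 -> value=195 (bin 11000011); offset now 28 = byte 3 bit 4; 12 bits remain

Answer: 12 0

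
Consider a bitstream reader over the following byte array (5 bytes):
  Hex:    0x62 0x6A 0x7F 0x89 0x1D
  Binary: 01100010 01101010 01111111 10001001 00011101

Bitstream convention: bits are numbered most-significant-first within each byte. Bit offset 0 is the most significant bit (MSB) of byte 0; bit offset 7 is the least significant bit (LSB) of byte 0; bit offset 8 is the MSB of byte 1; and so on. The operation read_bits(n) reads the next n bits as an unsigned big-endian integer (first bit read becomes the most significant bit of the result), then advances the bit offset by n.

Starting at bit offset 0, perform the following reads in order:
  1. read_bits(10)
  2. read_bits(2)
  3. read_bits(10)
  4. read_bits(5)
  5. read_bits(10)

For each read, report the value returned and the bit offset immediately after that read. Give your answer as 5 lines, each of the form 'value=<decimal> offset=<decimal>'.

Answer: value=393 offset=10
value=2 offset=12
value=671 offset=22
value=28 offset=27
value=291 offset=37

Derivation:
Read 1: bits[0:10] width=10 -> value=393 (bin 0110001001); offset now 10 = byte 1 bit 2; 30 bits remain
Read 2: bits[10:12] width=2 -> value=2 (bin 10); offset now 12 = byte 1 bit 4; 28 bits remain
Read 3: bits[12:22] width=10 -> value=671 (bin 1010011111); offset now 22 = byte 2 bit 6; 18 bits remain
Read 4: bits[22:27] width=5 -> value=28 (bin 11100); offset now 27 = byte 3 bit 3; 13 bits remain
Read 5: bits[27:37] width=10 -> value=291 (bin 0100100011); offset now 37 = byte 4 bit 5; 3 bits remain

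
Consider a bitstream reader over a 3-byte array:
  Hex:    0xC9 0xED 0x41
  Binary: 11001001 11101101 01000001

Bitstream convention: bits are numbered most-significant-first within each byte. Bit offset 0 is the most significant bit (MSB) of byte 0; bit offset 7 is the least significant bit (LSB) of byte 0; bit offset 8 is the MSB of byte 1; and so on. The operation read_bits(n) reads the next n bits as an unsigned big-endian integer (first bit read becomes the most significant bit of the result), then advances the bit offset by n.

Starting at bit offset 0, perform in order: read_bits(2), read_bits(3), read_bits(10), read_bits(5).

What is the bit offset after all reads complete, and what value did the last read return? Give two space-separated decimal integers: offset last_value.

Read 1: bits[0:2] width=2 -> value=3 (bin 11); offset now 2 = byte 0 bit 2; 22 bits remain
Read 2: bits[2:5] width=3 -> value=1 (bin 001); offset now 5 = byte 0 bit 5; 19 bits remain
Read 3: bits[5:15] width=10 -> value=246 (bin 0011110110); offset now 15 = byte 1 bit 7; 9 bits remain
Read 4: bits[15:20] width=5 -> value=20 (bin 10100); offset now 20 = byte 2 bit 4; 4 bits remain

Answer: 20 20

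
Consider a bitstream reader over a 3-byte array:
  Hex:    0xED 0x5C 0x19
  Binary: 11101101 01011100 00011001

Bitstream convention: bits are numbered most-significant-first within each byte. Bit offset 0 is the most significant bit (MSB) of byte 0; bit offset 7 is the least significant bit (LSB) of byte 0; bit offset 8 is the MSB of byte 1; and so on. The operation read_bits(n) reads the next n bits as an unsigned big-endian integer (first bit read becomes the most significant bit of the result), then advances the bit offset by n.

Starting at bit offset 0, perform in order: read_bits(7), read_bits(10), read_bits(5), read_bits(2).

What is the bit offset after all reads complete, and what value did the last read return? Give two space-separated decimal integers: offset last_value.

Answer: 24 1

Derivation:
Read 1: bits[0:7] width=7 -> value=118 (bin 1110110); offset now 7 = byte 0 bit 7; 17 bits remain
Read 2: bits[7:17] width=10 -> value=696 (bin 1010111000); offset now 17 = byte 2 bit 1; 7 bits remain
Read 3: bits[17:22] width=5 -> value=6 (bin 00110); offset now 22 = byte 2 bit 6; 2 bits remain
Read 4: bits[22:24] width=2 -> value=1 (bin 01); offset now 24 = byte 3 bit 0; 0 bits remain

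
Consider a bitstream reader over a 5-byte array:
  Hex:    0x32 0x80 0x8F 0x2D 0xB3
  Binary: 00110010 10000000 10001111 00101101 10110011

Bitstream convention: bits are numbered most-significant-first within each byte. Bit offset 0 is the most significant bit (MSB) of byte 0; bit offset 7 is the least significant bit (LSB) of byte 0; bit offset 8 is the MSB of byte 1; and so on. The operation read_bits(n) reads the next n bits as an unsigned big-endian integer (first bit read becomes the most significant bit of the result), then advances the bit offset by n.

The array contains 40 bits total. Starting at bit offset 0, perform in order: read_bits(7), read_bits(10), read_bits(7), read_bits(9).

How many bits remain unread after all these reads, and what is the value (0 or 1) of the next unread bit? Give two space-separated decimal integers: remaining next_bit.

Read 1: bits[0:7] width=7 -> value=25 (bin 0011001); offset now 7 = byte 0 bit 7; 33 bits remain
Read 2: bits[7:17] width=10 -> value=257 (bin 0100000001); offset now 17 = byte 2 bit 1; 23 bits remain
Read 3: bits[17:24] width=7 -> value=15 (bin 0001111); offset now 24 = byte 3 bit 0; 16 bits remain
Read 4: bits[24:33] width=9 -> value=91 (bin 001011011); offset now 33 = byte 4 bit 1; 7 bits remain

Answer: 7 0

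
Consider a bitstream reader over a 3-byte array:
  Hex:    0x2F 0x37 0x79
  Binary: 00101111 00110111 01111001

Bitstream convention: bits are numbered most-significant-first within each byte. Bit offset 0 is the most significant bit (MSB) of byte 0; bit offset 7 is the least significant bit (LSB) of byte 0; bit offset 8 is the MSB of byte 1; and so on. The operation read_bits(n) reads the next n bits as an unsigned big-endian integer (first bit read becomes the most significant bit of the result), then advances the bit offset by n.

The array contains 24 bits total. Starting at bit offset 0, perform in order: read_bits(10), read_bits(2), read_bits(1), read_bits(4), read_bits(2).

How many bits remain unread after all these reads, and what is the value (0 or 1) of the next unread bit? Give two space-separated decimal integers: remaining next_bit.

Answer: 5 1

Derivation:
Read 1: bits[0:10] width=10 -> value=188 (bin 0010111100); offset now 10 = byte 1 bit 2; 14 bits remain
Read 2: bits[10:12] width=2 -> value=3 (bin 11); offset now 12 = byte 1 bit 4; 12 bits remain
Read 3: bits[12:13] width=1 -> value=0 (bin 0); offset now 13 = byte 1 bit 5; 11 bits remain
Read 4: bits[13:17] width=4 -> value=14 (bin 1110); offset now 17 = byte 2 bit 1; 7 bits remain
Read 5: bits[17:19] width=2 -> value=3 (bin 11); offset now 19 = byte 2 bit 3; 5 bits remain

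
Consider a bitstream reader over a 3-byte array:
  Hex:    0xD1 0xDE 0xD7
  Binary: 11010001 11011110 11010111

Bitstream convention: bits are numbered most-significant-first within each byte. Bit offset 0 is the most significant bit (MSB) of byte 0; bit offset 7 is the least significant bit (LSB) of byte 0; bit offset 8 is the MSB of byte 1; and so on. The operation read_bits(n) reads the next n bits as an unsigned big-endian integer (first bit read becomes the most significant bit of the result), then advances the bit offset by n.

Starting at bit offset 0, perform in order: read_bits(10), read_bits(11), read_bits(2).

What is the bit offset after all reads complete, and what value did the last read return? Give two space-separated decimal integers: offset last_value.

Read 1: bits[0:10] width=10 -> value=839 (bin 1101000111); offset now 10 = byte 1 bit 2; 14 bits remain
Read 2: bits[10:21] width=11 -> value=986 (bin 01111011010); offset now 21 = byte 2 bit 5; 3 bits remain
Read 3: bits[21:23] width=2 -> value=3 (bin 11); offset now 23 = byte 2 bit 7; 1 bits remain

Answer: 23 3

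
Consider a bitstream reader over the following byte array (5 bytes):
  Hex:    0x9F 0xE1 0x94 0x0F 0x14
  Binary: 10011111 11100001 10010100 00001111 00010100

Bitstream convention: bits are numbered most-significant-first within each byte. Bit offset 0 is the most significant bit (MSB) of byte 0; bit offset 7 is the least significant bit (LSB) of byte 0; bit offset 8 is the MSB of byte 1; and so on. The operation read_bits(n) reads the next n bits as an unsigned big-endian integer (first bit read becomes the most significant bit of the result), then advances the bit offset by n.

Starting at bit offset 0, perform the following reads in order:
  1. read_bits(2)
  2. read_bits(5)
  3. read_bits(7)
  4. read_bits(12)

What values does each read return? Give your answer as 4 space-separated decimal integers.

Answer: 2 15 120 1616

Derivation:
Read 1: bits[0:2] width=2 -> value=2 (bin 10); offset now 2 = byte 0 bit 2; 38 bits remain
Read 2: bits[2:7] width=5 -> value=15 (bin 01111); offset now 7 = byte 0 bit 7; 33 bits remain
Read 3: bits[7:14] width=7 -> value=120 (bin 1111000); offset now 14 = byte 1 bit 6; 26 bits remain
Read 4: bits[14:26] width=12 -> value=1616 (bin 011001010000); offset now 26 = byte 3 bit 2; 14 bits remain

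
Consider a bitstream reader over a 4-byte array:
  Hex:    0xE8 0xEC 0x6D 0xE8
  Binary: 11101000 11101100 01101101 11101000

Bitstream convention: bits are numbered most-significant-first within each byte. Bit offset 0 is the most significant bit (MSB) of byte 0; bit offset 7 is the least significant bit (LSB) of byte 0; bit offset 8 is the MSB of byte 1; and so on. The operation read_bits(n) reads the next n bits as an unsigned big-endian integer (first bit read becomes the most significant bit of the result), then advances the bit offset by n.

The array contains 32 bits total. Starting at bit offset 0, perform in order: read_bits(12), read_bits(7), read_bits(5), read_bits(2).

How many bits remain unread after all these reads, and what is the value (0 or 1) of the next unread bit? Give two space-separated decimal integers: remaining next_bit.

Read 1: bits[0:12] width=12 -> value=3726 (bin 111010001110); offset now 12 = byte 1 bit 4; 20 bits remain
Read 2: bits[12:19] width=7 -> value=99 (bin 1100011); offset now 19 = byte 2 bit 3; 13 bits remain
Read 3: bits[19:24] width=5 -> value=13 (bin 01101); offset now 24 = byte 3 bit 0; 8 bits remain
Read 4: bits[24:26] width=2 -> value=3 (bin 11); offset now 26 = byte 3 bit 2; 6 bits remain

Answer: 6 1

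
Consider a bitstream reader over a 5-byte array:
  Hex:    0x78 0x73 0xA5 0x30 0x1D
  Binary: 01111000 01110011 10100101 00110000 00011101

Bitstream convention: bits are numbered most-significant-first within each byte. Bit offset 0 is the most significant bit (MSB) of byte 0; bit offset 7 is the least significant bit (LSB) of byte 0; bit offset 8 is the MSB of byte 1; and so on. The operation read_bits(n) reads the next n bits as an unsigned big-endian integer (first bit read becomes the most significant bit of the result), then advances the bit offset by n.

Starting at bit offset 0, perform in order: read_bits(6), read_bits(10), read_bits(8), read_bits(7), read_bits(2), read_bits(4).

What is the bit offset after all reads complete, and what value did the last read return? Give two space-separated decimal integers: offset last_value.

Answer: 37 3

Derivation:
Read 1: bits[0:6] width=6 -> value=30 (bin 011110); offset now 6 = byte 0 bit 6; 34 bits remain
Read 2: bits[6:16] width=10 -> value=115 (bin 0001110011); offset now 16 = byte 2 bit 0; 24 bits remain
Read 3: bits[16:24] width=8 -> value=165 (bin 10100101); offset now 24 = byte 3 bit 0; 16 bits remain
Read 4: bits[24:31] width=7 -> value=24 (bin 0011000); offset now 31 = byte 3 bit 7; 9 bits remain
Read 5: bits[31:33] width=2 -> value=0 (bin 00); offset now 33 = byte 4 bit 1; 7 bits remain
Read 6: bits[33:37] width=4 -> value=3 (bin 0011); offset now 37 = byte 4 bit 5; 3 bits remain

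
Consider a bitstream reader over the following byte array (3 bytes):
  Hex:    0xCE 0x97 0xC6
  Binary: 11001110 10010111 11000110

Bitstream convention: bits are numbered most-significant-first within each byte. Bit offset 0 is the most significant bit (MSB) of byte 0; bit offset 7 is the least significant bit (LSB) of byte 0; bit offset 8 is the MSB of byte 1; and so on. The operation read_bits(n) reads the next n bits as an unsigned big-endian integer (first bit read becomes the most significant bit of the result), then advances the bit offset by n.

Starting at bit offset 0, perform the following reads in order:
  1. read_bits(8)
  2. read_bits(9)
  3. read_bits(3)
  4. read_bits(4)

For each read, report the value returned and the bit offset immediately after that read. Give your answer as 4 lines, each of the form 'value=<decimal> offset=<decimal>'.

Read 1: bits[0:8] width=8 -> value=206 (bin 11001110); offset now 8 = byte 1 bit 0; 16 bits remain
Read 2: bits[8:17] width=9 -> value=303 (bin 100101111); offset now 17 = byte 2 bit 1; 7 bits remain
Read 3: bits[17:20] width=3 -> value=4 (bin 100); offset now 20 = byte 2 bit 4; 4 bits remain
Read 4: bits[20:24] width=4 -> value=6 (bin 0110); offset now 24 = byte 3 bit 0; 0 bits remain

Answer: value=206 offset=8
value=303 offset=17
value=4 offset=20
value=6 offset=24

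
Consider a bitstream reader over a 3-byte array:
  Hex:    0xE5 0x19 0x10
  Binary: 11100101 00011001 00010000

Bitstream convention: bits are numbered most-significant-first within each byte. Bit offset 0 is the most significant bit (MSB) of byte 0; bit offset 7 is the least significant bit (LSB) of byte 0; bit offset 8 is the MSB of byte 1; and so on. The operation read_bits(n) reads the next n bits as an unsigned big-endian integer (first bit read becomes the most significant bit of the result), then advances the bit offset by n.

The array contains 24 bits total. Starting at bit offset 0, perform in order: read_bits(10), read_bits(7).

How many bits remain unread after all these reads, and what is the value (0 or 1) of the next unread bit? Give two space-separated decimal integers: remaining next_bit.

Answer: 7 0

Derivation:
Read 1: bits[0:10] width=10 -> value=916 (bin 1110010100); offset now 10 = byte 1 bit 2; 14 bits remain
Read 2: bits[10:17] width=7 -> value=50 (bin 0110010); offset now 17 = byte 2 bit 1; 7 bits remain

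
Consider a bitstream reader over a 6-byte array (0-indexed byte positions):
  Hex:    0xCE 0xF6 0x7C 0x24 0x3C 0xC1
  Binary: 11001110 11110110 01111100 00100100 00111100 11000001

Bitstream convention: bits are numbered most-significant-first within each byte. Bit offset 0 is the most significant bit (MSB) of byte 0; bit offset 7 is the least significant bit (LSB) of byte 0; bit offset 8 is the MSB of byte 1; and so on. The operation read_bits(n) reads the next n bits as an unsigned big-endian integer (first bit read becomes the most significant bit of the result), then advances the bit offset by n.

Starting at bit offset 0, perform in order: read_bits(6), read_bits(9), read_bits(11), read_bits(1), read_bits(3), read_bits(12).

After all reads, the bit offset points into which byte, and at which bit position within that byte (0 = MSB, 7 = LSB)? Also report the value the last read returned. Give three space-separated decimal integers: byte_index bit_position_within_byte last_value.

Answer: 5 2 243

Derivation:
Read 1: bits[0:6] width=6 -> value=51 (bin 110011); offset now 6 = byte 0 bit 6; 42 bits remain
Read 2: bits[6:15] width=9 -> value=379 (bin 101111011); offset now 15 = byte 1 bit 7; 33 bits remain
Read 3: bits[15:26] width=11 -> value=496 (bin 00111110000); offset now 26 = byte 3 bit 2; 22 bits remain
Read 4: bits[26:27] width=1 -> value=1 (bin 1); offset now 27 = byte 3 bit 3; 21 bits remain
Read 5: bits[27:30] width=3 -> value=1 (bin 001); offset now 30 = byte 3 bit 6; 18 bits remain
Read 6: bits[30:42] width=12 -> value=243 (bin 000011110011); offset now 42 = byte 5 bit 2; 6 bits remain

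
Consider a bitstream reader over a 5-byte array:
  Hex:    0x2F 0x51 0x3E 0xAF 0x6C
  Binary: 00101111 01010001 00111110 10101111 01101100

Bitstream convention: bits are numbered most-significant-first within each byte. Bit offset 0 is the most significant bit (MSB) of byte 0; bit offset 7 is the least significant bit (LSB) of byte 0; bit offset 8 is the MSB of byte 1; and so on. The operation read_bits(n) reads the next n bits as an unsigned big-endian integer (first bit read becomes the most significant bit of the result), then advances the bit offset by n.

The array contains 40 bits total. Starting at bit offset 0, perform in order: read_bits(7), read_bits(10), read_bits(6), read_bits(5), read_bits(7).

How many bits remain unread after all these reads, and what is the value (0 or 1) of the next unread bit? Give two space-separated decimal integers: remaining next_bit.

Read 1: bits[0:7] width=7 -> value=23 (bin 0010111); offset now 7 = byte 0 bit 7; 33 bits remain
Read 2: bits[7:17] width=10 -> value=674 (bin 1010100010); offset now 17 = byte 2 bit 1; 23 bits remain
Read 3: bits[17:23] width=6 -> value=31 (bin 011111); offset now 23 = byte 2 bit 7; 17 bits remain
Read 4: bits[23:28] width=5 -> value=10 (bin 01010); offset now 28 = byte 3 bit 4; 12 bits remain
Read 5: bits[28:35] width=7 -> value=123 (bin 1111011); offset now 35 = byte 4 bit 3; 5 bits remain

Answer: 5 0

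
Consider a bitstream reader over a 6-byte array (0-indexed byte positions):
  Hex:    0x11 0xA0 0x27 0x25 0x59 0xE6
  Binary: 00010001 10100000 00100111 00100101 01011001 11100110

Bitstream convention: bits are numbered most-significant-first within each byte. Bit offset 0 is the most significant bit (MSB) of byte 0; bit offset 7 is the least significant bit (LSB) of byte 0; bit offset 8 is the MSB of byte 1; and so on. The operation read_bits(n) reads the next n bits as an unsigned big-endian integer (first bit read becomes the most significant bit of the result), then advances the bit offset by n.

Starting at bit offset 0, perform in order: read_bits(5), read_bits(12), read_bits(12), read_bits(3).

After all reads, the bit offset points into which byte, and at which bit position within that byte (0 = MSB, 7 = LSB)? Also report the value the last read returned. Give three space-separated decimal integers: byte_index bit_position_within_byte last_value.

Read 1: bits[0:5] width=5 -> value=2 (bin 00010); offset now 5 = byte 0 bit 5; 43 bits remain
Read 2: bits[5:17] width=12 -> value=832 (bin 001101000000); offset now 17 = byte 2 bit 1; 31 bits remain
Read 3: bits[17:29] width=12 -> value=1252 (bin 010011100100); offset now 29 = byte 3 bit 5; 19 bits remain
Read 4: bits[29:32] width=3 -> value=5 (bin 101); offset now 32 = byte 4 bit 0; 16 bits remain

Answer: 4 0 5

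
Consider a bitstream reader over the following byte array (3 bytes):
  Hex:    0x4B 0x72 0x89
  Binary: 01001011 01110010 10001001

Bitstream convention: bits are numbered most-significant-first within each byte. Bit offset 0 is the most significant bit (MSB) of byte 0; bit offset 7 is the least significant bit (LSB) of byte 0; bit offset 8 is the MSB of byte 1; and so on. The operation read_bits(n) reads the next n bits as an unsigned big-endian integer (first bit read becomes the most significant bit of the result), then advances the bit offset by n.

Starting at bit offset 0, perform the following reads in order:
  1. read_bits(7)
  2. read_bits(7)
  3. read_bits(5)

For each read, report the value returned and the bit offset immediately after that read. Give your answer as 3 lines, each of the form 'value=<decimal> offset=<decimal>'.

Read 1: bits[0:7] width=7 -> value=37 (bin 0100101); offset now 7 = byte 0 bit 7; 17 bits remain
Read 2: bits[7:14] width=7 -> value=92 (bin 1011100); offset now 14 = byte 1 bit 6; 10 bits remain
Read 3: bits[14:19] width=5 -> value=20 (bin 10100); offset now 19 = byte 2 bit 3; 5 bits remain

Answer: value=37 offset=7
value=92 offset=14
value=20 offset=19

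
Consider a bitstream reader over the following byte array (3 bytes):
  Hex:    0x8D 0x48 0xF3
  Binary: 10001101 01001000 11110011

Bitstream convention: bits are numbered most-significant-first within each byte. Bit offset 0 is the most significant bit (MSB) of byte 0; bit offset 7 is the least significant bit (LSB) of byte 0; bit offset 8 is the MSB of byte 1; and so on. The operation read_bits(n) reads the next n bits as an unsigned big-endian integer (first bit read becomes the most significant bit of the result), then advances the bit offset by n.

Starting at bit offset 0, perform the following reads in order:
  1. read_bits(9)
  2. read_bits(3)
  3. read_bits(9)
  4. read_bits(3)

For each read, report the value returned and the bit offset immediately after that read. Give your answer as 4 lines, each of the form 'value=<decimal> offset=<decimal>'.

Answer: value=282 offset=9
value=4 offset=12
value=286 offset=21
value=3 offset=24

Derivation:
Read 1: bits[0:9] width=9 -> value=282 (bin 100011010); offset now 9 = byte 1 bit 1; 15 bits remain
Read 2: bits[9:12] width=3 -> value=4 (bin 100); offset now 12 = byte 1 bit 4; 12 bits remain
Read 3: bits[12:21] width=9 -> value=286 (bin 100011110); offset now 21 = byte 2 bit 5; 3 bits remain
Read 4: bits[21:24] width=3 -> value=3 (bin 011); offset now 24 = byte 3 bit 0; 0 bits remain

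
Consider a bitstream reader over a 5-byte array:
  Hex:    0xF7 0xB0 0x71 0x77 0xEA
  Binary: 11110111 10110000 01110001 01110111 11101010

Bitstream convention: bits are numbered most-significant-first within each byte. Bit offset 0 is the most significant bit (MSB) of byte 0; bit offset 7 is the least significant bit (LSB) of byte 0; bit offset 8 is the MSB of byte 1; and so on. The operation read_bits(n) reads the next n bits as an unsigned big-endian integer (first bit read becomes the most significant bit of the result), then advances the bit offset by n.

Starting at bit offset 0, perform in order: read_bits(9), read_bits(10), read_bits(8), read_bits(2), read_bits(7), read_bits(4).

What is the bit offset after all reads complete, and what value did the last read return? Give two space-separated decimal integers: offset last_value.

Answer: 40 10

Derivation:
Read 1: bits[0:9] width=9 -> value=495 (bin 111101111); offset now 9 = byte 1 bit 1; 31 bits remain
Read 2: bits[9:19] width=10 -> value=387 (bin 0110000011); offset now 19 = byte 2 bit 3; 21 bits remain
Read 3: bits[19:27] width=8 -> value=139 (bin 10001011); offset now 27 = byte 3 bit 3; 13 bits remain
Read 4: bits[27:29] width=2 -> value=2 (bin 10); offset now 29 = byte 3 bit 5; 11 bits remain
Read 5: bits[29:36] width=7 -> value=126 (bin 1111110); offset now 36 = byte 4 bit 4; 4 bits remain
Read 6: bits[36:40] width=4 -> value=10 (bin 1010); offset now 40 = byte 5 bit 0; 0 bits remain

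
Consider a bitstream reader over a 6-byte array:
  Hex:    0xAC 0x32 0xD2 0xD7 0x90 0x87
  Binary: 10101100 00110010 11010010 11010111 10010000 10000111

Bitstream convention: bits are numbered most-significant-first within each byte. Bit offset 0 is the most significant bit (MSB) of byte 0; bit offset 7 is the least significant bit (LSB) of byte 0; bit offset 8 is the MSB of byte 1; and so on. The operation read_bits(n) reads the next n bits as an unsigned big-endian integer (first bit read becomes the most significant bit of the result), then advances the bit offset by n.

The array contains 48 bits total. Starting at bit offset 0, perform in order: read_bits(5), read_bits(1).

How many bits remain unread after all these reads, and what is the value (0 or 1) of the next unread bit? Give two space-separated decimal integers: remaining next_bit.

Answer: 42 0

Derivation:
Read 1: bits[0:5] width=5 -> value=21 (bin 10101); offset now 5 = byte 0 bit 5; 43 bits remain
Read 2: bits[5:6] width=1 -> value=1 (bin 1); offset now 6 = byte 0 bit 6; 42 bits remain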